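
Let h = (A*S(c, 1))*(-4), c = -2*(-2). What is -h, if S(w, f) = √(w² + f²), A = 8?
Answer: 32*√17 ≈ 131.94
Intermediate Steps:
c = 4
S(w, f) = √(f² + w²)
h = -32*√17 (h = (8*√(1² + 4²))*(-4) = (8*√(1 + 16))*(-4) = (8*√17)*(-4) = -32*√17 ≈ -131.94)
-h = -(-32)*√17 = 32*√17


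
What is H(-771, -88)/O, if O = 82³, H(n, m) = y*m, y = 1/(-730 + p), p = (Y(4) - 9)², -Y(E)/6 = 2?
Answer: 11/19918169 ≈ 5.5226e-7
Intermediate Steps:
Y(E) = -12 (Y(E) = -6*2 = -12)
p = 441 (p = (-12 - 9)² = (-21)² = 441)
y = -1/289 (y = 1/(-730 + 441) = 1/(-289) = -1/289 ≈ -0.0034602)
H(n, m) = -m/289
O = 551368
H(-771, -88)/O = -1/289*(-88)/551368 = (88/289)*(1/551368) = 11/19918169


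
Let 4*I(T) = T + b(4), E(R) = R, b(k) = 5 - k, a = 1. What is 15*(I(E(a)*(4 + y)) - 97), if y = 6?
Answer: -5655/4 ≈ -1413.8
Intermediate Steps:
I(T) = 1/4 + T/4 (I(T) = (T + (5 - 1*4))/4 = (T + (5 - 4))/4 = (T + 1)/4 = (1 + T)/4 = 1/4 + T/4)
15*(I(E(a)*(4 + y)) - 97) = 15*((1/4 + (1*(4 + 6))/4) - 97) = 15*((1/4 + (1*10)/4) - 97) = 15*((1/4 + (1/4)*10) - 97) = 15*((1/4 + 5/2) - 97) = 15*(11/4 - 97) = 15*(-377/4) = -5655/4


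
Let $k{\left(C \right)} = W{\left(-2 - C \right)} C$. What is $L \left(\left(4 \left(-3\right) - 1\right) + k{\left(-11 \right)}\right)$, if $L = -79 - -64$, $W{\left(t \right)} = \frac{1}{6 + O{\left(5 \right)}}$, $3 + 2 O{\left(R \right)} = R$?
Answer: $\frac{1530}{7} \approx 218.57$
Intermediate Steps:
$O{\left(R \right)} = - \frac{3}{2} + \frac{R}{2}$
$W{\left(t \right)} = \frac{1}{7}$ ($W{\left(t \right)} = \frac{1}{6 + \left(- \frac{3}{2} + \frac{1}{2} \cdot 5\right)} = \frac{1}{6 + \left(- \frac{3}{2} + \frac{5}{2}\right)} = \frac{1}{6 + 1} = \frac{1}{7}$)
$k{\left(C \right)} = \frac{C}{7}$
$L = -15$ ($L = -79 + 64 = -15$)
$L \left(\left(4 \left(-3\right) - 1\right) + k{\left(-11 \right)}\right) = - 15 \left(\left(4 \left(-3\right) - 1\right) + \frac{1}{7} \left(-11\right)\right) = - 15 \left(\left(-12 - 1\right) - \frac{11}{7}\right) = - 15 \left(-13 - \frac{11}{7}\right) = \left(-15\right) \left(- \frac{102}{7}\right) = \frac{1530}{7}$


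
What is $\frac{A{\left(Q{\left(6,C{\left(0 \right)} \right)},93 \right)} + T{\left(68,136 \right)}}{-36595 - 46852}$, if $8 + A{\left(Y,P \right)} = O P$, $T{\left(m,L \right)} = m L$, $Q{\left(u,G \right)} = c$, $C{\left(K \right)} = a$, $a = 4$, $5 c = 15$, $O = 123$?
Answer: $- \frac{20679}{83447} \approx -0.24781$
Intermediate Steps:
$c = 3$ ($c = \frac{1}{5} \cdot 15 = 3$)
$C{\left(K \right)} = 4$
$Q{\left(u,G \right)} = 3$
$T{\left(m,L \right)} = L m$
$A{\left(Y,P \right)} = -8 + 123 P$
$\frac{A{\left(Q{\left(6,C{\left(0 \right)} \right)},93 \right)} + T{\left(68,136 \right)}}{-36595 - 46852} = \frac{\left(-8 + 123 \cdot 93\right) + 136 \cdot 68}{-36595 - 46852} = \frac{\left(-8 + 11439\right) + 9248}{-83447} = \left(11431 + 9248\right) \left(- \frac{1}{83447}\right) = 20679 \left(- \frac{1}{83447}\right) = - \frac{20679}{83447}$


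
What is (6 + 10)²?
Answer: 256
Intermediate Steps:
(6 + 10)² = 16² = 256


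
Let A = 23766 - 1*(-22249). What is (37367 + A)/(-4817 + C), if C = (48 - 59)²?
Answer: -41691/2348 ≈ -17.756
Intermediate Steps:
A = 46015 (A = 23766 + 22249 = 46015)
C = 121 (C = (-11)² = 121)
(37367 + A)/(-4817 + C) = (37367 + 46015)/(-4817 + 121) = 83382/(-4696) = 83382*(-1/4696) = -41691/2348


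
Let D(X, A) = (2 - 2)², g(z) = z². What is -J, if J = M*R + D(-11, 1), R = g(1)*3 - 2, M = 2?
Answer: -2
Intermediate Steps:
D(X, A) = 0 (D(X, A) = 0² = 0)
R = 1 (R = 1²*3 - 2 = 1*3 - 2 = 3 - 2 = 1)
J = 2 (J = 2*1 + 0 = 2 + 0 = 2)
-J = -1*2 = -2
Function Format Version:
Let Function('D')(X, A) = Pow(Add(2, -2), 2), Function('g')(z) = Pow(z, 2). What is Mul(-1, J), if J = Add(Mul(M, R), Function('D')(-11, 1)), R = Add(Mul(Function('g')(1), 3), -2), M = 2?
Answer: -2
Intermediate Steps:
Function('D')(X, A) = 0 (Function('D')(X, A) = Pow(0, 2) = 0)
R = 1 (R = Add(Mul(Pow(1, 2), 3), -2) = Add(Mul(1, 3), -2) = Add(3, -2) = 1)
J = 2 (J = Add(Mul(2, 1), 0) = Add(2, 0) = 2)
Mul(-1, J) = Mul(-1, 2) = -2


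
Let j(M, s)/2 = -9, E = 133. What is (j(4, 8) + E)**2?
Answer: 13225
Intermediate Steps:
j(M, s) = -18 (j(M, s) = 2*(-9) = -18)
(j(4, 8) + E)**2 = (-18 + 133)**2 = 115**2 = 13225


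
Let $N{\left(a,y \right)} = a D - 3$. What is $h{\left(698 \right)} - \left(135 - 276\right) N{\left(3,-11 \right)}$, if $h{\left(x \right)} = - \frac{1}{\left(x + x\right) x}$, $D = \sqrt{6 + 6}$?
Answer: $- \frac{412174585}{974408} + 846 \sqrt{3} \approx 1042.3$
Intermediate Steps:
$D = 2 \sqrt{3}$ ($D = \sqrt{12} = 2 \sqrt{3} \approx 3.4641$)
$N{\left(a,y \right)} = -3 + 2 a \sqrt{3}$ ($N{\left(a,y \right)} = a 2 \sqrt{3} - 3 = 2 a \sqrt{3} - 3 = -3 + 2 a \sqrt{3}$)
$h{\left(x \right)} = - \frac{1}{2 x^{2}}$ ($h{\left(x \right)} = - \frac{1}{2 x x} = - \frac{\frac{1}{2} \frac{1}{x}}{x} = - \frac{1}{2 x^{2}}$)
$h{\left(698 \right)} - \left(135 - 276\right) N{\left(3,-11 \right)} = - \frac{1}{2 \cdot 487204} - \left(135 - 276\right) \left(-3 + 2 \cdot 3 \sqrt{3}\right) = \left(- \frac{1}{2}\right) \frac{1}{487204} - - 141 \left(-3 + 6 \sqrt{3}\right) = - \frac{1}{974408} - \left(423 - 846 \sqrt{3}\right) = - \frac{412174585}{974408} + 846 \sqrt{3}$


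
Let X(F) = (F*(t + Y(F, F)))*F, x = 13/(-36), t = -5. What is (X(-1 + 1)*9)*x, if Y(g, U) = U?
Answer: 0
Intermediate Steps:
x = -13/36 (x = 13*(-1/36) = -13/36 ≈ -0.36111)
X(F) = F²*(-5 + F) (X(F) = (F*(-5 + F))*F = F²*(-5 + F))
(X(-1 + 1)*9)*x = (((-1 + 1)²*(-5 + (-1 + 1)))*9)*(-13/36) = ((0²*(-5 + 0))*9)*(-13/36) = ((0*(-5))*9)*(-13/36) = (0*9)*(-13/36) = 0*(-13/36) = 0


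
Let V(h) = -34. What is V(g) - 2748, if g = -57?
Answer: -2782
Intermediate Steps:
V(g) - 2748 = -34 - 2748 = -2782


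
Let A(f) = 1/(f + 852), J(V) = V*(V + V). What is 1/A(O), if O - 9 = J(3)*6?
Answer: 969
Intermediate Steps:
J(V) = 2*V² (J(V) = V*(2*V) = 2*V²)
O = 117 (O = 9 + (2*3²)*6 = 9 + (2*9)*6 = 9 + 18*6 = 9 + 108 = 117)
A(f) = 1/(852 + f)
1/A(O) = 1/(1/(852 + 117)) = 1/(1/969) = 969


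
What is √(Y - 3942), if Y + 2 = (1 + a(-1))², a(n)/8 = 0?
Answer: I*√3943 ≈ 62.793*I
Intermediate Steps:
a(n) = 0 (a(n) = 8*0 = 0)
Y = -1 (Y = -2 + (1 + 0)² = -2 + 1² = -2 + 1 = -1)
√(Y - 3942) = √(-1 - 3942) = √(-3943) = I*√3943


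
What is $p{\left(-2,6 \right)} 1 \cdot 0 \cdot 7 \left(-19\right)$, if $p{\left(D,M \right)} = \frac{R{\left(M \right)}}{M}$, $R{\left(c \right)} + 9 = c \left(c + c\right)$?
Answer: $0$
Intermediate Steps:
$R{\left(c \right)} = -9 + 2 c^{2}$ ($R{\left(c \right)} = -9 + c \left(c + c\right) = -9 + c 2 c = -9 + 2 c^{2}$)
$p{\left(D,M \right)} = \frac{-9 + 2 M^{2}}{M}$
$p{\left(-2,6 \right)} 1 \cdot 0 \cdot 7 \left(-19\right) = \left(- \frac{9}{6} + 2 \cdot 6\right) 1 \cdot 0 \cdot 7 \left(-19\right) = \left(\left(-9\right) \frac{1}{6} + 12\right) 1 \cdot 0 \cdot 7 \left(-19\right) = \left(- \frac{3}{2} + 12\right) 1 \cdot 0 \cdot 7 \left(-19\right) = \frac{21}{2} \cdot 1 \cdot 0 \cdot 7 \left(-19\right) = \frac{21}{2} \cdot 0 \cdot 7 \left(-19\right) = 0 \cdot 7 \left(-19\right) = 0 \left(-19\right) = 0$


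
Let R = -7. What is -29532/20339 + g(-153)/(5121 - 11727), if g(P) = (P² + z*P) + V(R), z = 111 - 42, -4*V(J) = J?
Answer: -1826083253/537437736 ≈ -3.3978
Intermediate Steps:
V(J) = -J/4
z = 69
g(P) = 7/4 + P² + 69*P (g(P) = (P² + 69*P) - ¼*(-7) = (P² + 69*P) + 7/4 = 7/4 + P² + 69*P)
-29532/20339 + g(-153)/(5121 - 11727) = -29532/20339 + (7/4 + (-153)² + 69*(-153))/(5121 - 11727) = -29532*1/20339 + (7/4 + 23409 - 10557)/(-6606) = -29532/20339 + (51415/4)*(-1/6606) = -29532/20339 - 51415/26424 = -1826083253/537437736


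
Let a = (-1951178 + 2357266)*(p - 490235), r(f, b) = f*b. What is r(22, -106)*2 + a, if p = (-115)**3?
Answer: -816687642344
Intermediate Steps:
p = -1520875
r(f, b) = b*f
a = -816687637680 (a = (-1951178 + 2357266)*(-1520875 - 490235) = 406088*(-2011110) = -816687637680)
r(22, -106)*2 + a = -106*22*2 - 816687637680 = -2332*2 - 816687637680 = -4664 - 816687637680 = -816687642344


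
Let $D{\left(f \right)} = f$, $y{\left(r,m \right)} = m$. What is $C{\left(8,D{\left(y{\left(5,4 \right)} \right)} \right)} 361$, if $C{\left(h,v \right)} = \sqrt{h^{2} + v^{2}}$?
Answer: $1444 \sqrt{5} \approx 3228.9$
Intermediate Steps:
$C{\left(8,D{\left(y{\left(5,4 \right)} \right)} \right)} 361 = \sqrt{8^{2} + 4^{2}} \cdot 361 = \sqrt{64 + 16} \cdot 361 = \sqrt{80} \cdot 361 = 4 \sqrt{5} \cdot 361 = 1444 \sqrt{5}$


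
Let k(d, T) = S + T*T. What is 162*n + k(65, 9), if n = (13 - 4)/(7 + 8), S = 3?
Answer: 906/5 ≈ 181.20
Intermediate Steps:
k(d, T) = 3 + T² (k(d, T) = 3 + T*T = 3 + T²)
n = ⅗ (n = 9/15 = 9*(1/15) = ⅗ ≈ 0.60000)
162*n + k(65, 9) = 162*(⅗) + (3 + 9²) = 486/5 + (3 + 81) = 486/5 + 84 = 906/5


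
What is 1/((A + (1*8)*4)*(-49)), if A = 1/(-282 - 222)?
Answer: -72/112889 ≈ -0.00063779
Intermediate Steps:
A = -1/504 (A = 1/(-504) = -1/504 ≈ -0.0019841)
1/((A + (1*8)*4)*(-49)) = 1/((-1/504 + (1*8)*4)*(-49)) = 1/((-1/504 + 8*4)*(-49)) = 1/((-1/504 + 32)*(-49)) = 1/((16127/504)*(-49)) = 1/(-112889/72) = -72/112889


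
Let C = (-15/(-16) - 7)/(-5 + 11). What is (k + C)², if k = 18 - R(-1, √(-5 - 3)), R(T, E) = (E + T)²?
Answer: 5008897/9216 + 2303*I*√2/12 ≈ 543.5 + 271.41*I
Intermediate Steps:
C = -97/96 (C = (-15*(-1/16) - 7)/6 = (15/16 - 7)*(⅙) = -97/16*⅙ = -97/96 ≈ -1.0104)
k = 18 - (-1 + 2*I*√2)² (k = 18 - (√(-5 - 3) - 1)² = 18 - (√(-8) - 1)² = 18 - (2*I*√2 - 1)² = 18 - (-1 + 2*I*√2)² ≈ 25.0 + 5.6569*I)
(k + C)² = ((25 + 4*I*√2) - 97/96)² = (2303/96 + 4*I*√2)²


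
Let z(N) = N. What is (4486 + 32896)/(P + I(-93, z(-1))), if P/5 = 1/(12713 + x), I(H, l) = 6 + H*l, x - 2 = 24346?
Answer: 692707151/1834522 ≈ 377.60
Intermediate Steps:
x = 24348 (x = 2 + 24346 = 24348)
P = 5/37061 (P = 5/(12713 + 24348) = 5/37061 ≈ 0.00013491)
(4486 + 32896)/(P + I(-93, z(-1))) = (4486 + 32896)/(5/37061 + (6 - 93*(-1))) = 37382/(5/37061 + (6 + 93)) = 37382/(5/37061 + 99) = 37382/(3669044/37061) = 37382*(37061/3669044) = 692707151/1834522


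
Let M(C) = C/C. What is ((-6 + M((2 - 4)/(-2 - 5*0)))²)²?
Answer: 625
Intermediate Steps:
M(C) = 1
((-6 + M((2 - 4)/(-2 - 5*0)))²)² = ((-6 + 1)²)² = ((-5)²)² = 25² = 625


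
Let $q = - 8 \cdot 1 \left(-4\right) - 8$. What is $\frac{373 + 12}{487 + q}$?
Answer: $\frac{55}{73} \approx 0.75342$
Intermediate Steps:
$q = 24$ ($q = \left(-8\right) \left(-4\right) - 8 = 32 - 8 = 24$)
$\frac{373 + 12}{487 + q} = \frac{373 + 12}{487 + 24} = \frac{385}{511} = 385 \cdot \frac{1}{511} = \frac{55}{73}$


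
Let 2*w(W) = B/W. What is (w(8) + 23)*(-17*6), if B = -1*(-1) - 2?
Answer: -18717/8 ≈ -2339.6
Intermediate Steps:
B = -1 (B = 1 - 2 = -1)
w(W) = -1/(2*W) (w(W) = (-1/W)/2 = -1/(2*W))
(w(8) + 23)*(-17*6) = (-½/8 + 23)*(-17*6) = (-½*⅛ + 23)*(-102) = (-1/16 + 23)*(-102) = (367/16)*(-102) = -18717/8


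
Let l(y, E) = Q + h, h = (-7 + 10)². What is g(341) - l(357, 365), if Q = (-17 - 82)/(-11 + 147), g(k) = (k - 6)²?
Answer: 15261475/136 ≈ 1.1222e+5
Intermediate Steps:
g(k) = (-6 + k)²
h = 9 (h = 3² = 9)
Q = -99/136 ≈ -0.72794
l(y, E) = 1125/136 (l(y, E) = -99/136 + 9 = 1125/136)
g(341) - l(357, 365) = (-6 + 341)² - 1*1125/136 = 335² - 1125/136 = 112225 - 1125/136 = 15261475/136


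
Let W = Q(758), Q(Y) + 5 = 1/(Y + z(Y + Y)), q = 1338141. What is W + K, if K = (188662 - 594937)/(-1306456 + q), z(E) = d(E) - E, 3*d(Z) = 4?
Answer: -256392811/14384990 ≈ -17.824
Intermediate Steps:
d(Z) = 4/3 (d(Z) = (⅓)*4 = 4/3)
z(E) = 4/3 - E
K = -81255/6337 (K = (188662 - 594937)/(-1306456 + 1338141) = -406275/31685 = -406275*1/31685 = -81255/6337 ≈ -12.822)
Q(Y) = -5 + 1/(4/3 - Y) (Q(Y) = -5 + 1/(Y + (4/3 - (Y + Y))) = -5 + 1/(Y + (4/3 - 2*Y)) = -5 + 1/(4/3 - Y))
W = -11353/2270 (W = (17 - 15*758)/(-4 + 3*758) = (17 - 11370)/(-4 + 2274) = -11353/2270 ≈ -5.0013)
W + K = -11353/2270 - 81255/6337 = -256392811/14384990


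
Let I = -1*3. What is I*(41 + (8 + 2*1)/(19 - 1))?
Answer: -374/3 ≈ -124.67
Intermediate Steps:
I = -3
I*(41 + (8 + 2*1)/(19 - 1)) = -3*(41 + (8 + 2*1)/(19 - 1)) = -3*(41 + (8 + 2)/18) = -3*(41 + 10*(1/18)) = -3*(41 + 5/9) = -3*374/9 = -374/3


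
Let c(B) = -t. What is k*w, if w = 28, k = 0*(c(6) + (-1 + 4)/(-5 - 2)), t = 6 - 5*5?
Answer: 0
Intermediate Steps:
t = -19 (t = 6 - 25 = -19)
c(B) = 19 (c(B) = -1*(-19) = 19)
k = 0 (k = 0*(19 + (-1 + 4)/(-5 - 2)) = 0*(19 + 3/(-7)) = 0*(19 + 3*(-1/7)) = 0*(19 - 3/7) = 0*(130/7) = 0)
k*w = 0*28 = 0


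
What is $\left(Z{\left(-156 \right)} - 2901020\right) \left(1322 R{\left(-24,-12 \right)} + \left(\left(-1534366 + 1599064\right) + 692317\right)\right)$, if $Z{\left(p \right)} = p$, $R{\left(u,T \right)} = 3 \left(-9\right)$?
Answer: $-2092679173496$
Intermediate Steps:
$R{\left(u,T \right)} = -27$
$\left(Z{\left(-156 \right)} - 2901020\right) \left(1322 R{\left(-24,-12 \right)} + \left(\left(-1534366 + 1599064\right) + 692317\right)\right) = \left(-156 - 2901020\right) \left(1322 \left(-27\right) + \left(\left(-1534366 + 1599064\right) + 692317\right)\right) = - 2901176 \left(-35694 + \left(64698 + 692317\right)\right) = - 2901176 \left(-35694 + 757015\right) = \left(-2901176\right) 721321 = -2092679173496$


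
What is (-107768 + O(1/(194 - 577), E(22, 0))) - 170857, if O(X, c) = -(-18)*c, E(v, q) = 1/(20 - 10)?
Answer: -1393116/5 ≈ -2.7862e+5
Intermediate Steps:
E(v, q) = ⅒ (E(v, q) = 1/10 = ⅒)
O(X, c) = 18*c
(-107768 + O(1/(194 - 577), E(22, 0))) - 170857 = (-107768 + 18*(⅒)) - 170857 = (-107768 + 9/5) - 170857 = -538831/5 - 170857 = -1393116/5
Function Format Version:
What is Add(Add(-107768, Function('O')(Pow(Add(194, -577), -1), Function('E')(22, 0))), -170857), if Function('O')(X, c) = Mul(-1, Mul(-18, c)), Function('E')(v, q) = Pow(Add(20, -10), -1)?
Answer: Rational(-1393116, 5) ≈ -2.7862e+5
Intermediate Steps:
Function('E')(v, q) = Rational(1, 10) (Function('E')(v, q) = Pow(10, -1) = Rational(1, 10))
Function('O')(X, c) = Mul(18, c)
Add(Add(-107768, Function('O')(Pow(Add(194, -577), -1), Function('E')(22, 0))), -170857) = Add(Add(-107768, Mul(18, Rational(1, 10))), -170857) = Add(Add(-107768, Rational(9, 5)), -170857) = Add(Rational(-538831, 5), -170857) = Rational(-1393116, 5)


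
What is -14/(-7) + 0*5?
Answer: 2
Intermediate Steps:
-14/(-7) + 0*5 = -14*(-1/7) + 0 = 2 + 0 = 2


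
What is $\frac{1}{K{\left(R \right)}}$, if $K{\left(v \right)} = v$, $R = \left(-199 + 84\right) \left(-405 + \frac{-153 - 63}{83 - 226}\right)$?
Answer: $\frac{143}{6635385} \approx 2.1551 \cdot 10^{-5}$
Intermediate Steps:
$R = \frac{6635385}{143}$ ($R = - 115 \left(-405 - \frac{216}{-143}\right) = - 115 \left(-405 - - \frac{216}{143}\right) = - 115 \left(-405 + \frac{216}{143}\right) = \left(-115\right) \left(- \frac{57699}{143}\right) = \frac{6635385}{143} \approx 46401.0$)
$\frac{1}{K{\left(R \right)}} = \frac{1}{\frac{6635385}{143}} = \frac{143}{6635385}$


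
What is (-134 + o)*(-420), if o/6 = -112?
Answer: 338520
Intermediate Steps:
o = -672 (o = 6*(-112) = -672)
(-134 + o)*(-420) = (-134 - 672)*(-420) = -806*(-420) = 338520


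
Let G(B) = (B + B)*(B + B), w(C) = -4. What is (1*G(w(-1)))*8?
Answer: 512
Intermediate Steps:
G(B) = 4*B² (G(B) = (2*B)*(2*B) = 4*B²)
(1*G(w(-1)))*8 = (1*(4*(-4)²))*8 = (1*(4*16))*8 = (1*64)*8 = 64*8 = 512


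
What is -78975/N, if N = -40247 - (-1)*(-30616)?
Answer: 2025/1817 ≈ 1.1145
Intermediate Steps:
N = -70863 (N = -40247 - 1*30616 = -40247 - 30616 = -70863)
-78975/N = -78975/(-70863) = -78975*(-1/70863) = 2025/1817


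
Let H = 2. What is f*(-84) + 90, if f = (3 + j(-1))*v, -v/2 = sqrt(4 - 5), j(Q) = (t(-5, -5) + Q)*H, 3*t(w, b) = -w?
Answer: 90 + 728*I ≈ 90.0 + 728.0*I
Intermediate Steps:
t(w, b) = -w/3 (t(w, b) = (-w)/3 = -w/3)
j(Q) = 10/3 + 2*Q (j(Q) = (-1/3*(-5) + Q)*2 = (5/3 + Q)*2 = 10/3 + 2*Q)
v = -2*I (v = -2*sqrt(4 - 5) = -2*I ≈ -2.0*I)
f = -26*I/3 (f = (3 + (10/3 + 2*(-1)))*(-2*I) = (3 + (10/3 - 2))*(-2*I) = (3 + 4/3)*(-2*I) = 13*(-2*I)/3 = -26*I/3 ≈ -8.6667*I)
f*(-84) + 90 = -26*I/3*(-84) + 90 = 728*I + 90 = 90 + 728*I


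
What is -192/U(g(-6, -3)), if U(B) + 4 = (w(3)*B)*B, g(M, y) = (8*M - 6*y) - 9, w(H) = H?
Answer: -192/4559 ≈ -0.042114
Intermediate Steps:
g(M, y) = -9 - 6*y + 8*M (g(M, y) = (-6*y + 8*M) - 9 = -9 - 6*y + 8*M)
U(B) = -4 + 3*B² (U(B) = -4 + (3*B)*B = -4 + 3*B²)
-192/U(g(-6, -3)) = -192/(-4 + 3*(-9 - 6*(-3) + 8*(-6))²) = -192/(-4 + 3*(-9 + 18 - 48)²) = -192/(-4 + 3*(-39)²) = -192/(-4 + 3*1521) = -192/(-4 + 4563) = -192/4559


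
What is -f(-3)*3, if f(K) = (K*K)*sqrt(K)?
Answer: -27*I*sqrt(3) ≈ -46.765*I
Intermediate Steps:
f(K) = K**(5/2) (f(K) = K**2*sqrt(K) = K**(5/2))
-f(-3)*3 = -(-3)**(5/2)*3 = -9*I*sqrt(3)*3 = -27*I*sqrt(3)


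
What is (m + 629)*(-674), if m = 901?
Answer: -1031220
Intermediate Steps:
(m + 629)*(-674) = (901 + 629)*(-674) = 1530*(-674) = -1031220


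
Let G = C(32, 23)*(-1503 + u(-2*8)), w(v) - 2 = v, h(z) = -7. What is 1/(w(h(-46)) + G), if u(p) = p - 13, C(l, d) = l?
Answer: -1/49029 ≈ -2.0396e-5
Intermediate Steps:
u(p) = -13 + p
w(v) = 2 + v
G = -49024 (G = 32*(-1503 + (-13 - 2*8)) = 32*(-1503 + (-13 - 16)) = 32*(-1503 - 29) = 32*(-1532) = -49024)
1/(w(h(-46)) + G) = 1/((2 - 7) - 49024) = 1/(-5 - 49024) = 1/(-49029) = -1/49029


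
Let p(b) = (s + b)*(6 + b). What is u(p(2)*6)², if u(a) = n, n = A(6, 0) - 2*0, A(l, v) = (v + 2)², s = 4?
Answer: 16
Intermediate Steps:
A(l, v) = (2 + v)²
p(b) = (4 + b)*(6 + b)
n = 4 (n = (2 + 0)² - 2*0 = 2² - 1*0 = 4 + 0 = 4)
u(a) = 4
u(p(2)*6)² = 4² = 16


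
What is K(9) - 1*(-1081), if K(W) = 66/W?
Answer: 3265/3 ≈ 1088.3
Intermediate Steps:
K(9) - 1*(-1081) = 66/9 - 1*(-1081) = 66*(⅑) + 1081 = 22/3 + 1081 = 3265/3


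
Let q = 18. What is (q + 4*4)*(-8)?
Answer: -272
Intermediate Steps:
(q + 4*4)*(-8) = (18 + 4*4)*(-8) = (18 + 16)*(-8) = 34*(-8) = -272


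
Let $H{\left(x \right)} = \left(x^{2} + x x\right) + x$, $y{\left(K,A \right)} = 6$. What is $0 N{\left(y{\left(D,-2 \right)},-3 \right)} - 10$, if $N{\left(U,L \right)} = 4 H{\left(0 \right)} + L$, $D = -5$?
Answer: $-10$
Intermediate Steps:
$H{\left(x \right)} = x + 2 x^{2}$ ($H{\left(x \right)} = \left(x^{2} + x^{2}\right) + x = 2 x^{2} + x = x + 2 x^{2}$)
$N{\left(U,L \right)} = L$ ($N{\left(U,L \right)} = 4 \cdot 0 \left(1 + 2 \cdot 0\right) + L = 4 \cdot 0 \left(1 + 0\right) + L = 4 \cdot 0 \cdot 1 + L = 4 \cdot 0 + L = 0 + L = L$)
$0 N{\left(y{\left(D,-2 \right)},-3 \right)} - 10 = 0 \left(-3\right) - 10 = 0 - 10 = -10$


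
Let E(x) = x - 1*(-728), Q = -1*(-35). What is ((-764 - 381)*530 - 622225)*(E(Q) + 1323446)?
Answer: -1627552176675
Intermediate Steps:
Q = 35
E(x) = 728 + x (E(x) = x + 728 = 728 + x)
((-764 - 381)*530 - 622225)*(E(Q) + 1323446) = ((-764 - 381)*530 - 622225)*((728 + 35) + 1323446) = (-1145*530 - 622225)*(763 + 1323446) = (-606850 - 622225)*1324209 = -1229075*1324209 = -1627552176675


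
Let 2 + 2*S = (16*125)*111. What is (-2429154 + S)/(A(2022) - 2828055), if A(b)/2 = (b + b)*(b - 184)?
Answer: -2318155/12037689 ≈ -0.19257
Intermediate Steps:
A(b) = 4*b*(-184 + b) (A(b) = 2*((b + b)*(b - 184)) = 2*((2*b)*(-184 + b)) = 2*(2*b*(-184 + b)) = 4*b*(-184 + b))
S = 110999 (S = -1 + ((16*125)*111)/2 = -1 + (2000*111)/2 = -1 + (½)*222000 = -1 + 111000 = 110999)
(-2429154 + S)/(A(2022) - 2828055) = (-2429154 + 110999)/(4*2022*(-184 + 2022) - 2828055) = -2318155/(4*2022*1838 - 2828055) = -2318155/(14865744 - 2828055) = -2318155/12037689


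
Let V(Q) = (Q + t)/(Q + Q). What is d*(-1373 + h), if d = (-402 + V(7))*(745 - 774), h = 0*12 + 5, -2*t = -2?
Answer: -111478320/7 ≈ -1.5925e+7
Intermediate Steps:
t = 1 (t = -1/2*(-2) = 1)
V(Q) = (1 + Q)/(2*Q) (V(Q) = (Q + 1)/(Q + Q) = (1 + Q)/((2*Q)) = (1 + Q)*(1/(2*Q)) = (1 + Q)/(2*Q))
h = 5 (h = 0 + 5 = 5)
d = 81490/7 (d = (-402 + (1/2)*(1 + 7)/7)*(745 - 774) = (-402 + (1/2)*(1/7)*8)*(-29) = (-402 + 4/7)*(-29) = -2810/7*(-29) = 81490/7 ≈ 11641.)
d*(-1373 + h) = 81490*(-1373 + 5)/7 = (81490/7)*(-1368) = -111478320/7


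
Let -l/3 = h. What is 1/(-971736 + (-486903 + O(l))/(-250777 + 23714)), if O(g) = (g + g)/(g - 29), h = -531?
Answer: -177563266/172544237093223 ≈ -1.0291e-6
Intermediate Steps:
l = 1593 (l = -3*(-531) = 1593)
O(g) = 2*g/(-29 + g) (O(g) = (2*g)/(-29 + g) = 2*g/(-29 + g))
1/(-971736 + (-486903 + O(l))/(-250777 + 23714)) = 1/(-971736 + (-486903 + 2*1593/(-29 + 1593))/(-250777 + 23714)) = 1/(-971736 + (-486903 + 2*1593/1564)/(-227063)) = 1/(-971736 + (-486903 + 2*1593*(1/1564))*(-1/227063)) = 1/(-971736 + (-486903 + 1593/782)*(-1/227063)) = 1/(-971736 - 380756553/782*(-1/227063)) = 1/(-971736 + 380756553/177563266) = 1/(-172544237093223/177563266) = -177563266/172544237093223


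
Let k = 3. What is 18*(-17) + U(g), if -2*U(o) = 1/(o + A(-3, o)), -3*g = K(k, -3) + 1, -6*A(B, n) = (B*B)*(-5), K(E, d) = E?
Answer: -11325/37 ≈ -306.08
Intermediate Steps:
A(B, n) = 5*B**2/6 (A(B, n) = -B*B*(-5)/6 = -B**2*(-5)/6 = -(-5)*B**2/6 = 5*B**2/6)
g = -4/3 (g = -(3 + 1)/3 = -1/3*4 = -4/3 ≈ -1.3333)
U(o) = -1/(2*(15/2 + o)) (U(o) = -1/(2*(o + (5/6)*(-3)**2)) = -1/(2*(o + (5/6)*9)) = -1/(2*(o + 15/2)) = -1/(2*(15/2 + o)))
18*(-17) + U(g) = 18*(-17) - 1/(15 + 2*(-4/3)) = -306 - 1/(15 - 8/3) = -306 - 1/37/3 = -306 - 1*3/37 = -306 - 3/37 = -11325/37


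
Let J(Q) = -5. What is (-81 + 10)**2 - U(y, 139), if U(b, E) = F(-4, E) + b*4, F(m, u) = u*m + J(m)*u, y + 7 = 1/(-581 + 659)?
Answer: 246478/39 ≈ 6319.9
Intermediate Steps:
y = -545/78 (y = -7 + 1/(-581 + 659) = -7 + 1/78 = -545/78 ≈ -6.9872)
F(m, u) = -5*u + m*u (F(m, u) = u*m - 5*u = m*u - 5*u = -5*u + m*u)
U(b, E) = -9*E + 4*b (U(b, E) = E*(-5 - 4) + b*4 = E*(-9) + 4*b = -9*E + 4*b)
(-81 + 10)**2 - U(y, 139) = (-81 + 10)**2 - (-9*139 + 4*(-545/78)) = (-71)**2 - (-1251 - 1090/39) = 5041 - 1*(-49879/39) = 5041 + 49879/39 = 246478/39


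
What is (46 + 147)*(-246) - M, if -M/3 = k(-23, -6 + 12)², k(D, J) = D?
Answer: -45891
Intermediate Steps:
M = -1587 (M = -3*(-23)² = -3*529 = -1587)
(46 + 147)*(-246) - M = (46 + 147)*(-246) - 1*(-1587) = 193*(-246) + 1587 = -47478 + 1587 = -45891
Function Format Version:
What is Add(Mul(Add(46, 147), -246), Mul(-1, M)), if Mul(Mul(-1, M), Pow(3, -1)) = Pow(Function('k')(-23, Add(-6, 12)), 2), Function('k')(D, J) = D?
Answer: -45891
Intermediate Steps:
M = -1587 (M = Mul(-3, Pow(-23, 2)) = Mul(-3, 529) = -1587)
Add(Mul(Add(46, 147), -246), Mul(-1, M)) = Add(Mul(Add(46, 147), -246), Mul(-1, -1587)) = Add(Mul(193, -246), 1587) = Add(-47478, 1587) = -45891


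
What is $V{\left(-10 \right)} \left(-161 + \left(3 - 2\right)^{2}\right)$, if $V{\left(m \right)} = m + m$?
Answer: $3200$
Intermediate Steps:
$V{\left(m \right)} = 2 m$
$V{\left(-10 \right)} \left(-161 + \left(3 - 2\right)^{2}\right) = 2 \left(-10\right) \left(-161 + \left(3 - 2\right)^{2}\right) = - 20 \left(-161 + 1^{2}\right) = - 20 \left(-161 + 1\right) = \left(-20\right) \left(-160\right) = 3200$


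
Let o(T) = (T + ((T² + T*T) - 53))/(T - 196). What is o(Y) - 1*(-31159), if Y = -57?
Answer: 7876839/253 ≈ 31134.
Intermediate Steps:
o(T) = (-53 + T + 2*T²)/(-196 + T) (o(T) = (T + ((T² + T²) - 53))/(-196 + T) = (T + (2*T² - 53))/(-196 + T) = (T + (-53 + 2*T²))/(-196 + T) = (-53 + T + 2*T²)/(-196 + T))
o(Y) - 1*(-31159) = (-53 - 57 + 2*(-57)²)/(-196 - 57) - 1*(-31159) = (-53 - 57 + 2*3249)/(-253) + 31159 = -(-53 - 57 + 6498)/253 + 31159 = -1/253*6388 + 31159 = -6388/253 + 31159 = 7876839/253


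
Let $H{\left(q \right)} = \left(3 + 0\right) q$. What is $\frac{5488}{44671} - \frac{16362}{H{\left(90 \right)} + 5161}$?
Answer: $- \frac{701101574}{242608201} \approx -2.8899$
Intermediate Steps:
$H{\left(q \right)} = 3 q$
$\frac{5488}{44671} - \frac{16362}{H{\left(90 \right)} + 5161} = \frac{5488}{44671} - \frac{16362}{3 \cdot 90 + 5161} = 5488 \cdot \frac{1}{44671} - \frac{16362}{270 + 5161} = \frac{5488}{44671} - \frac{16362}{5431} = - \frac{701101574}{242608201}$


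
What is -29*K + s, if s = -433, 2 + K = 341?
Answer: -10264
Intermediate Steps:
K = 339 (K = -2 + 341 = 339)
-29*K + s = -29*339 - 433 = -9831 - 433 = -10264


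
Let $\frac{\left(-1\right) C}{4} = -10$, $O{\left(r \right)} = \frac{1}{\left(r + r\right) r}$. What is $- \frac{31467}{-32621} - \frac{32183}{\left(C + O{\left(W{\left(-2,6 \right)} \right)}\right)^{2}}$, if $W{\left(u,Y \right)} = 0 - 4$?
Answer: $- \frac{1023401722645}{53529788781} \approx -19.118$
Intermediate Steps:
$W{\left(u,Y \right)} = -4$
$O{\left(r \right)} = \frac{1}{2 r^{2}}$ ($O{\left(r \right)} = \frac{1}{2 r r} = \frac{\frac{1}{2} \frac{1}{r}}{r} = \frac{1}{2 r^{2}}$)
$C = 40$ ($C = \left(-4\right) \left(-10\right) = 40$)
$- \frac{31467}{-32621} - \frac{32183}{\left(C + O{\left(W{\left(-2,6 \right)} \right)}\right)^{2}} = - \frac{31467}{-32621} - \frac{32183}{\left(40 + \frac{1}{2 \cdot 16}\right)^{2}} = \left(-31467\right) \left(- \frac{1}{32621}\right) - \frac{32183}{\left(40 + \frac{1}{2} \cdot \frac{1}{16}\right)^{2}} = \frac{31467}{32621} - \frac{32183}{\left(40 + \frac{1}{32}\right)^{2}} = \frac{31467}{32621} - \frac{32183}{\left(\frac{1281}{32}\right)^{2}} = \frac{31467}{32621} - \frac{32183}{\frac{1640961}{1024}} = \frac{31467}{32621} - \frac{32955392}{1640961} = - \frac{1023401722645}{53529788781}$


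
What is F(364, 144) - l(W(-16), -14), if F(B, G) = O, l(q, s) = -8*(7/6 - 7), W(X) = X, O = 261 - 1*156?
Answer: 175/3 ≈ 58.333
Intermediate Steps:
O = 105 (O = 261 - 156 = 105)
l(q, s) = 140/3 (l(q, s) = -8*(7*(1/6) - 7) = -8*(7/6 - 7) = -8*(-35/6) = 140/3)
F(B, G) = 105
F(364, 144) - l(W(-16), -14) = 105 - 1*140/3 = 105 - 140/3 = 175/3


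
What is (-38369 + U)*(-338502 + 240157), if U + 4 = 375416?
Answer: -33146493835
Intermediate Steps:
U = 375412 (U = -4 + 375416 = 375412)
(-38369 + U)*(-338502 + 240157) = (-38369 + 375412)*(-338502 + 240157) = 337043*(-98345) = -33146493835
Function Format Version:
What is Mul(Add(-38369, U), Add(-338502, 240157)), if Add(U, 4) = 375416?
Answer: -33146493835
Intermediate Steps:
U = 375412 (U = Add(-4, 375416) = 375412)
Mul(Add(-38369, U), Add(-338502, 240157)) = Mul(Add(-38369, 375412), Add(-338502, 240157)) = Mul(337043, -98345) = -33146493835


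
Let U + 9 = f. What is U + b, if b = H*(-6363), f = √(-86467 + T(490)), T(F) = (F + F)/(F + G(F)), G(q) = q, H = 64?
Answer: -407241 + I*√86466 ≈ -4.0724e+5 + 294.05*I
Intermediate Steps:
T(F) = 1 (T(F) = (F + F)/(F + F) = (2*F)/((2*F)) = (2*F)*(1/(2*F)) = 1)
f = I*√86466 (f = √(-86467 + 1) = √(-86466) = I*√86466 ≈ 294.05*I)
U = -9 + I*√86466 ≈ -9.0 + 294.05*I
b = -407232 (b = 64*(-6363) = -407232)
U + b = (-9 + I*√86466) - 407232 = -407241 + I*√86466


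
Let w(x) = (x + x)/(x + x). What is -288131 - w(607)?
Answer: -288132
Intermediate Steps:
w(x) = 1 (w(x) = (2*x)/((2*x)) = (2*x)*(1/(2*x)) = 1)
-288131 - w(607) = -288131 - 1*1 = -288131 - 1 = -288132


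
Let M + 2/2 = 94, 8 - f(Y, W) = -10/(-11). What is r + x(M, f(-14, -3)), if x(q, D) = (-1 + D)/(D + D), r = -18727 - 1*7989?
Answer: -4167629/156 ≈ -26716.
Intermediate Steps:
f(Y, W) = 78/11 (f(Y, W) = 8 - (-10)/(-11) = 8 - (-10)*(-1)/11 = 8 - 1*10/11 = 8 - 10/11 = 78/11)
r = -26716 (r = -18727 - 7989 = -26716)
M = 93 (M = -1 + 94 = 93)
x(q, D) = (-1 + D)/(2*D) (x(q, D) = (-1 + D)/((2*D)) = (-1 + D)*(1/(2*D)) = (-1 + D)/(2*D))
r + x(M, f(-14, -3)) = -26716 + (-1 + 78/11)/(2*(78/11)) = -26716 + (½)*(11/78)*(67/11) = -26716 + 67/156 = -4167629/156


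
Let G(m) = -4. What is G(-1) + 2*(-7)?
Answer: -18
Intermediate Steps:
G(-1) + 2*(-7) = -4 + 2*(-7) = -4 - 14 = -18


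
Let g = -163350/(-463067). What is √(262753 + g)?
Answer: √3848266948987/3827 ≈ 512.59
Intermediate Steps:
g = 1350/3827 (g = -163350*(-1/463067) = 1350/3827 ≈ 0.35276)
√(262753 + g) = √(262753 + 1350/3827) = √(1005557081/3827) = √3848266948987/3827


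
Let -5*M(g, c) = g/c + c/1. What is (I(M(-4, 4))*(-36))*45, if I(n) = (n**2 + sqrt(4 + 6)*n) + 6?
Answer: -51516/5 + 972*sqrt(10) ≈ -7229.5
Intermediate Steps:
M(g, c) = -c/5 - g/(5*c) (M(g, c) = -(g/c + c/1)/5 = -(g/c + c*1)/5 = -(g/c + c)/5 = -(c + g/c)/5 = -c/5 - g/(5*c))
I(n) = 6 + n**2 + n*sqrt(10) (I(n) = (n**2 + sqrt(10)*n) + 6 = (n**2 + n*sqrt(10)) + 6 = 6 + n**2 + n*sqrt(10))
(I(M(-4, 4))*(-36))*45 = ((6 + ((1/5)*(-1*(-4) - 1*4**2)/4)**2 + ((1/5)*(-1*(-4) - 1*4**2)/4)*sqrt(10))*(-36))*45 = ((6 + ((1/5)*(1/4)*(4 - 1*16))**2 + ((1/5)*(1/4)*(4 - 1*16))*sqrt(10))*(-36))*45 = ((6 + ((1/5)*(1/4)*(4 - 16))**2 + ((1/5)*(1/4)*(4 - 16))*sqrt(10))*(-36))*45 = ((6 + ((1/5)*(1/4)*(-12))**2 + ((1/5)*(1/4)*(-12))*sqrt(10))*(-36))*45 = ((6 + (-3/5)**2 - 3*sqrt(10)/5)*(-36))*45 = ((6 + 9/25 - 3*sqrt(10)/5)*(-36))*45 = ((159/25 - 3*sqrt(10)/5)*(-36))*45 = (-5724/25 + 108*sqrt(10)/5)*45 = -51516/5 + 972*sqrt(10)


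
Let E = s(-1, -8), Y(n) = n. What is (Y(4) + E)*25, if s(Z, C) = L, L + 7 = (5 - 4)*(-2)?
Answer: -125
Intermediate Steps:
L = -9 (L = -7 + (5 - 4)*(-2) = -7 + 1*(-2) = -7 - 2 = -9)
s(Z, C) = -9
E = -9
(Y(4) + E)*25 = (4 - 9)*25 = -5*25 = -125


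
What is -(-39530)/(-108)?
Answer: -19765/54 ≈ -366.02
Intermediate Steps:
-(-39530)/(-108) = -(-39530)*(-1)/108 = -335*59/54 = -19765/54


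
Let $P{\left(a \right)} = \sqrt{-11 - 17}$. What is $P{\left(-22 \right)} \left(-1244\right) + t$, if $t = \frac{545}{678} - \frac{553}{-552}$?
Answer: $\frac{37543}{20792} - 2488 i \sqrt{7} \approx 1.8056 - 6582.6 i$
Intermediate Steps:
$P{\left(a \right)} = 2 i \sqrt{7}$ ($P{\left(a \right)} = \sqrt{-28} = 2 i \sqrt{7}$)
$t = \frac{37543}{20792}$ ($t = 545 \cdot \frac{1}{678} - - \frac{553}{552} = \frac{545}{678} + \frac{553}{552} = \frac{37543}{20792} \approx 1.8056$)
$P{\left(-22 \right)} \left(-1244\right) + t = 2 i \sqrt{7} \left(-1244\right) + \frac{37543}{20792} = - 2488 i \sqrt{7} + \frac{37543}{20792} = \frac{37543}{20792} - 2488 i \sqrt{7}$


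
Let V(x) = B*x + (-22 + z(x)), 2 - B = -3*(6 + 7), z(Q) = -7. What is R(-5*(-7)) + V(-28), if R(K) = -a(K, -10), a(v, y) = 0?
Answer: -1177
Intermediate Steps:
B = 41 (B = 2 - (-3)*(6 + 7) = 2 - (-3)*13 = 2 - 1*(-39) = 2 + 39 = 41)
V(x) = -29 + 41*x (V(x) = 41*x + (-22 - 7) = 41*x - 29 = -29 + 41*x)
R(K) = 0 (R(K) = -1*0 = 0)
R(-5*(-7)) + V(-28) = 0 + (-29 + 41*(-28)) = 0 + (-29 - 1148) = 0 - 1177 = -1177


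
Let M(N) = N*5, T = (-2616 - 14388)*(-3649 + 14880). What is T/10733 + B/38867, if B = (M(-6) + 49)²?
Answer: -7422501895495/417159511 ≈ -17793.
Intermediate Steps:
T = -190971924 (T = -17004*11231 = -190971924)
M(N) = 5*N
B = 361 (B = (5*(-6) + 49)² = (-30 + 49)² = 19² = 361)
T/10733 + B/38867 = -190971924/10733 + 361/38867 = -7422501895495/417159511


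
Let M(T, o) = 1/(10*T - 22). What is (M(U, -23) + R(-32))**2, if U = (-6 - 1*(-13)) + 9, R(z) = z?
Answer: 19492225/19044 ≈ 1023.5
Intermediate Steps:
U = 16 (U = (-6 + 13) + 9 = 7 + 9 = 16)
M(T, o) = 1/(-22 + 10*T)
(M(U, -23) + R(-32))**2 = (1/(2*(-11 + 5*16)) - 32)**2 = (1/(2*(-11 + 80)) - 32)**2 = ((1/2)/69 - 32)**2 = ((1/2)*(1/69) - 32)**2 = (1/138 - 32)**2 = (-4415/138)**2 = 19492225/19044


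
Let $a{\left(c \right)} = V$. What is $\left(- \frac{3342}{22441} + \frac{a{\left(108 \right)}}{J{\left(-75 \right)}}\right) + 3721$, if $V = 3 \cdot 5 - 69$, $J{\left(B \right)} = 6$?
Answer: $\frac{83297650}{22441} \approx 3711.9$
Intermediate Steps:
$V = -54$ ($V = 15 - 69 = -54$)
$a{\left(c \right)} = -54$
$\left(- \frac{3342}{22441} + \frac{a{\left(108 \right)}}{J{\left(-75 \right)}}\right) + 3721 = \left(- \frac{3342}{22441} - \frac{54}{6}\right) + 3721 = \left(\left(-3342\right) \frac{1}{22441} - 9\right) + 3721 = \left(- \frac{3342}{22441} - 9\right) + 3721 = - \frac{205311}{22441} + 3721 = \frac{83297650}{22441}$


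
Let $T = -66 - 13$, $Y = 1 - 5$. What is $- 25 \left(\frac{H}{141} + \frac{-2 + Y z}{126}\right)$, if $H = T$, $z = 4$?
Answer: $\frac{17350}{987} \approx 17.579$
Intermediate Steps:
$Y = -4$ ($Y = 1 - 5 = -4$)
$T = -79$ ($T = -66 - 13 = -79$)
$H = -79$
$- 25 \left(\frac{H}{141} + \frac{-2 + Y z}{126}\right) = - 25 \left(- \frac{79}{141} + \frac{-2 - 16}{126}\right) = - 25 \left(\left(-79\right) \frac{1}{141} + \left(-2 - 16\right) \frac{1}{126}\right) = - 25 \left(- \frac{79}{141} - \frac{1}{7}\right) = \left(-25\right) \left(- \frac{694}{987}\right) = \frac{17350}{987}$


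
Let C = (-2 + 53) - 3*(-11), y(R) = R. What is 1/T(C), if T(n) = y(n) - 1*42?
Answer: 1/42 ≈ 0.023810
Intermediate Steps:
C = 84 (C = 51 + 33 = 84)
T(n) = -42 + n (T(n) = n - 1*42 = n - 42 = -42 + n)
1/T(C) = 1/(-42 + 84) = 1/42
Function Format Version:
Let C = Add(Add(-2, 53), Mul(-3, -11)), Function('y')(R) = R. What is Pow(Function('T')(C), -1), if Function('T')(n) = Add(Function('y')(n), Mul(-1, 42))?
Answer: Rational(1, 42) ≈ 0.023810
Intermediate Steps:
C = 84 (C = Add(51, 33) = 84)
Function('T')(n) = Add(-42, n) (Function('T')(n) = Add(n, Mul(-1, 42)) = Add(n, -42) = Add(-42, n))
Pow(Function('T')(C), -1) = Pow(Add(-42, 84), -1) = Pow(42, -1) = Rational(1, 42)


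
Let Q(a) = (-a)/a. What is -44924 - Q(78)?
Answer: -44923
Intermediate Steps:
Q(a) = -1
-44924 - Q(78) = -44924 - 1*(-1) = -44924 + 1 = -44923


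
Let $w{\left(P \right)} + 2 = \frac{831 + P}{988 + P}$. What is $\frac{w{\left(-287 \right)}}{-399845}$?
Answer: $\frac{858}{280291345} \approx 3.0611 \cdot 10^{-6}$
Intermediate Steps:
$w{\left(P \right)} = -2 + \frac{831 + P}{988 + P}$
$\frac{w{\left(-287 \right)}}{-399845} = \frac{\frac{1}{988 - 287} \left(-1145 - -287\right)}{-399845} = \frac{-1145 + 287}{701} \left(- \frac{1}{399845}\right) = \frac{1}{701} \left(-858\right) \left(- \frac{1}{399845}\right) = \left(- \frac{858}{701}\right) \left(- \frac{1}{399845}\right) = \frac{858}{280291345}$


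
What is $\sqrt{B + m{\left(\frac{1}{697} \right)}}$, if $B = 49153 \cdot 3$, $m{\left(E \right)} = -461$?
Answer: $\sqrt{146998} \approx 383.4$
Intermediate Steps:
$B = 147459$
$\sqrt{B + m{\left(\frac{1}{697} \right)}} = \sqrt{147459 - 461} = \sqrt{146998}$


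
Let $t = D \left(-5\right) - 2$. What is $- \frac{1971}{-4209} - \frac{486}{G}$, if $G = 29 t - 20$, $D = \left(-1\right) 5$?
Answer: $- \frac{256779}{907741} \approx -0.28288$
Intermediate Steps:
$D = -5$
$t = 23$ ($t = \left(-5\right) \left(-5\right) - 2 = 25 - 2 = 23$)
$G = 647$ ($G = 29 \cdot 23 - 20 = 667 - 20 = 647$)
$- \frac{1971}{-4209} - \frac{486}{G} = - \frac{1971}{-4209} - \frac{486}{647} = \left(-1971\right) \left(- \frac{1}{4209}\right) - \frac{486}{647} = \frac{657}{1403} - \frac{486}{647} = - \frac{256779}{907741}$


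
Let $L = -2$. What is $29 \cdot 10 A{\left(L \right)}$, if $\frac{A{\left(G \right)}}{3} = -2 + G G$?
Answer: $1740$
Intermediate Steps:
$A{\left(G \right)} = -6 + 3 G^{2}$ ($A{\left(G \right)} = 3 \left(-2 + G G\right) = 3 \left(-2 + G^{2}\right) = -6 + 3 G^{2}$)
$29 \cdot 10 A{\left(L \right)} = 29 \cdot 10 \left(-6 + 3 \left(-2\right)^{2}\right) = 290 \left(-6 + 3 \cdot 4\right) = 290 \left(-6 + 12\right) = 290 \cdot 6 = 1740$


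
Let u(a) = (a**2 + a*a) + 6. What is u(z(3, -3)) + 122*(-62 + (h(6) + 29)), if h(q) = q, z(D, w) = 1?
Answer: -3286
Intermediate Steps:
u(a) = 6 + 2*a**2 (u(a) = (a**2 + a**2) + 6 = 2*a**2 + 6 = 6 + 2*a**2)
u(z(3, -3)) + 122*(-62 + (h(6) + 29)) = (6 + 2*1**2) + 122*(-62 + (6 + 29)) = (6 + 2*1) + 122*(-62 + 35) = (6 + 2) + 122*(-27) = 8 - 3294 = -3286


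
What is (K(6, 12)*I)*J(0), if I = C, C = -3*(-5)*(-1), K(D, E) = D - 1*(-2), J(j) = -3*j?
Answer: 0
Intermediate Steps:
K(D, E) = 2 + D (K(D, E) = D + 2 = 2 + D)
C = -15 (C = 15*(-1) = -15)
I = -15
(K(6, 12)*I)*J(0) = ((2 + 6)*(-15))*(-3*0) = (8*(-15))*0 = -120*0 = 0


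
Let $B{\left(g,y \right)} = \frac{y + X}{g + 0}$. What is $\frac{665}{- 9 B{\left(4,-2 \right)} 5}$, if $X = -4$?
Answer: $\frac{266}{27} \approx 9.8519$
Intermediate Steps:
$B{\left(g,y \right)} = \frac{-4 + y}{g}$ ($B{\left(g,y \right)} = \frac{y - 4}{g + 0} = \frac{-4 + y}{g}$)
$\frac{665}{- 9 B{\left(4,-2 \right)} 5} = \frac{665}{- 9 \frac{-4 - 2}{4} \cdot 5} = \frac{665}{- 9 \cdot \frac{1}{4} \left(-6\right) 5} = \frac{665}{\left(-9\right) \left(- \frac{3}{2}\right) 5} = \frac{665}{\frac{27}{2} \cdot 5} = \frac{665}{\frac{135}{2}} = 665 \cdot \frac{2}{135} = \frac{266}{27}$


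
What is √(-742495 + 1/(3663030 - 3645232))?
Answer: I*√235199253108182/17798 ≈ 861.68*I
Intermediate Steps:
√(-742495 + 1/(3663030 - 3645232)) = √(-742495 + 1/17798) = √(-13214926009/17798) = I*√235199253108182/17798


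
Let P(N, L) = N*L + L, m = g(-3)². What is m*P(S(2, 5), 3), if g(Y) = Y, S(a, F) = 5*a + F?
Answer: 432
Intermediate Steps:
S(a, F) = F + 5*a
m = 9 (m = (-3)² = 9)
P(N, L) = L + L*N (P(N, L) = L*N + L = L + L*N)
m*P(S(2, 5), 3) = 9*(3*(1 + (5 + 5*2))) = 9*(3*(1 + (5 + 10))) = 9*(3*(1 + 15)) = 9*(3*16) = 9*48 = 432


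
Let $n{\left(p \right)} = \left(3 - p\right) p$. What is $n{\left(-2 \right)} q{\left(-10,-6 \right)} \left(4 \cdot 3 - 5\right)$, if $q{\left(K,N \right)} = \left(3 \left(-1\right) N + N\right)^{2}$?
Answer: $-10080$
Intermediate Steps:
$n{\left(p \right)} = p \left(3 - p\right)$
$q{\left(K,N \right)} = 4 N^{2}$ ($q{\left(K,N \right)} = \left(- 3 N + N\right)^{2} = \left(- 2 N\right)^{2} = 4 N^{2}$)
$n{\left(-2 \right)} q{\left(-10,-6 \right)} \left(4 \cdot 3 - 5\right) = - 2 \left(3 - -2\right) 4 \left(-6\right)^{2} \left(4 \cdot 3 - 5\right) = - 2 \left(3 + 2\right) 4 \cdot 36 \left(12 - 5\right) = \left(-2\right) 5 \cdot 144 \cdot 7 = \left(-10\right) 144 \cdot 7 = \left(-1440\right) 7 = -10080$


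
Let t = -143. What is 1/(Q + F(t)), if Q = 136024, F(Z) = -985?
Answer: 1/135039 ≈ 7.4053e-6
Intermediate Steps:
1/(Q + F(t)) = 1/(136024 - 985) = 1/135039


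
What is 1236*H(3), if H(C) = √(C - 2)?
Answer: 1236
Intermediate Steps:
H(C) = √(-2 + C)
1236*H(3) = 1236*√(-2 + 3) = 1236*√1 = 1236*1 = 1236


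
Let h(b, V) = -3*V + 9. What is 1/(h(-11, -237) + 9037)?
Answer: 1/9757 ≈ 0.00010249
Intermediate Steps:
h(b, V) = 9 - 3*V
1/(h(-11, -237) + 9037) = 1/((9 - 3*(-237)) + 9037) = 1/((9 + 711) + 9037) = 1/(720 + 9037) = 1/9757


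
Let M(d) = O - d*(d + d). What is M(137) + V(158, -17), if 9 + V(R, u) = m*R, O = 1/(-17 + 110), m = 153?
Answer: -1243688/93 ≈ -13373.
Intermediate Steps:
O = 1/93 ≈ 0.010753
V(R, u) = -9 + 153*R
M(d) = 1/93 - 2*d² (M(d) = 1/93 - d*(d + d) = 1/93 - d*2*d = 1/93 - 2*d²)
M(137) + V(158, -17) = (1/93 - 2*137²) + (-9 + 153*158) = (1/93 - 2*18769) + (-9 + 24174) = (1/93 - 37538) + 24165 = -3491033/93 + 24165 = -1243688/93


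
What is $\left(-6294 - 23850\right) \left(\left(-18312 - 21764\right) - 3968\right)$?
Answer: $1327662336$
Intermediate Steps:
$\left(-6294 - 23850\right) \left(\left(-18312 - 21764\right) - 3968\right) = - 30144 \left(\left(-18312 - 21764\right) - 3968\right) = - 30144 \left(-40076 - 3968\right) = \left(-30144\right) \left(-44044\right) = 1327662336$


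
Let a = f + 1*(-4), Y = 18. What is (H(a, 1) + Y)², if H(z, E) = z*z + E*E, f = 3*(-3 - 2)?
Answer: 144400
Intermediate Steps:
f = -15 (f = 3*(-5) = -15)
a = -19 (a = -15 + 1*(-4) = -15 - 4 = -19)
H(z, E) = E² + z² (H(z, E) = z² + E² = E² + z²)
(H(a, 1) + Y)² = ((1² + (-19)²) + 18)² = ((1 + 361) + 18)² = (362 + 18)² = 380² = 144400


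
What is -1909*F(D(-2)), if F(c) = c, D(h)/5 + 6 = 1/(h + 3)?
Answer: 47725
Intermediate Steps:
D(h) = -30 + 5/(3 + h) (D(h) = -30 + 5/(h + 3) = -30 + 5/(3 + h))
-1909*F(D(-2)) = -9545*(-17 - 6*(-2))/(3 - 2) = -9545*(-17 + 12)/1 = -9545*(-5) = -1909*(-25) = 47725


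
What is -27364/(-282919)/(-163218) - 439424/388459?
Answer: -10145750337813542/8969027558479989 ≈ -1.1312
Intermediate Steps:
-27364/(-282919)/(-163218) - 439424/388459 = -27364*(-1/282919)*(-1/163218) - 439424*1/388459 = (27364/282919)*(-1/163218) - 439424/388459 = -13682/23088736671 - 439424/388459 = -10145750337813542/8969027558479989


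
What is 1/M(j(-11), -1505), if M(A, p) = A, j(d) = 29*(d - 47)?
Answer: -1/1682 ≈ -0.00059453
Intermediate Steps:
j(d) = -1363 + 29*d (j(d) = 29*(-47 + d) = -1363 + 29*d)
1/M(j(-11), -1505) = 1/(-1363 + 29*(-11)) = 1/(-1363 - 319) = 1/(-1682) = -1/1682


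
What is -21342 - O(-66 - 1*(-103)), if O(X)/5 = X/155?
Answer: -661639/31 ≈ -21343.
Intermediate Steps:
O(X) = X/31 (O(X) = 5*(X/155) = X/31)
-21342 - O(-66 - 1*(-103)) = -21342 - (-66 - 1*(-103))/31 = -21342 - (-66 + 103)/31 = -21342 - 37/31 = -661639/31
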